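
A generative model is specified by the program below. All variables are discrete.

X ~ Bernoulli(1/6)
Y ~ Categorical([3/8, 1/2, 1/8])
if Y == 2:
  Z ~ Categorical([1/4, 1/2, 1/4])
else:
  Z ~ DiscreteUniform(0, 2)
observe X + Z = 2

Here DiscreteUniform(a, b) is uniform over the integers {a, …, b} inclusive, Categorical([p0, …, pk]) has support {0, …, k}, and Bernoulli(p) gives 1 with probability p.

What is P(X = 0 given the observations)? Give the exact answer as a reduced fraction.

P(X = 0 | obs) = 155/189

Enumerate traces; 6 have nonzero weight after conditioning:
  (X=0, Y=0, Z=2) weight 5/48
  (X=0, Y=1, Z=2) weight 5/36
  (X=0, Y=2, Z=2) weight 5/192
  (X=1, Y=0, Z=1) weight 1/48
  (X=1, Y=1, Z=1) weight 1/36
  (X=1, Y=2, Z=1) weight 1/96
Group by X:
  weight(X=0) = 155/576
  weight(X=1) = 17/288
Total weight = 155/576 + 17/288 = 21/64
P(X=0 | obs) = 155/576 / 21/64 = 155/189
P(X=1 | obs) = 17/288 / 21/64 = 34/189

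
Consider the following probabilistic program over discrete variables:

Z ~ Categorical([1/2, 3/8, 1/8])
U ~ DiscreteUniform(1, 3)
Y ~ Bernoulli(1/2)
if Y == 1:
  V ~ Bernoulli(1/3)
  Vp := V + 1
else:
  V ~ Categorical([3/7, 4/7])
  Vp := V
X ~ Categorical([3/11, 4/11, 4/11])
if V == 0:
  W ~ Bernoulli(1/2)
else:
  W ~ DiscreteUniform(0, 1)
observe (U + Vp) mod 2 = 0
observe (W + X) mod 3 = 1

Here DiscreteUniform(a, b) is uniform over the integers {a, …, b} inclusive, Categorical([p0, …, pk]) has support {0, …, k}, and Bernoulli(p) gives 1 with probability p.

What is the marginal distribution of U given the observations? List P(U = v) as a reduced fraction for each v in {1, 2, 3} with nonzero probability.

P(U=1) = 13/34, P(U=2) = 4/17, P(U=3) = 13/34

Enumerate traces; 36 have nonzero weight after conditioning:
  (Z=0, U=1, Y=0, V=1, X=0, W=1) weight 1/154
  (Z=0, U=1, Y=0, V=1, X=1, W=0) weight 2/231
  (Z=0, U=1, Y=1, V=0, X=0, W=1) weight 1/132
  (Z=0, U=1, Y=1, V=0, X=1, W=0) weight 1/99
  (Z=0, U=2, Y=0, V=0, X=0, W=1) weight 3/616
  (Z=0, U=2, Y=0, V=0, X=1, W=0) weight 1/154
  (Z=0, U=2, Y=1, V=1, X=0, W=1) weight 1/264
  (Z=0, U=2, Y=1, V=1, X=1, W=0) weight 1/198
  (Z=0, U=3, Y=0, V=1, X=0, W=1) weight 1/154
  … 27 more
Group by U:
  weight(U=1) = 13/198
  weight(U=2) = 4/99
  weight(U=3) = 13/198
Total weight = 13/198 + 4/99 + 13/198 = 17/99
P(U=1 | obs) = 13/198 / 17/99 = 13/34
P(U=2 | obs) = 4/99 / 17/99 = 4/17
P(U=3 | obs) = 13/198 / 17/99 = 13/34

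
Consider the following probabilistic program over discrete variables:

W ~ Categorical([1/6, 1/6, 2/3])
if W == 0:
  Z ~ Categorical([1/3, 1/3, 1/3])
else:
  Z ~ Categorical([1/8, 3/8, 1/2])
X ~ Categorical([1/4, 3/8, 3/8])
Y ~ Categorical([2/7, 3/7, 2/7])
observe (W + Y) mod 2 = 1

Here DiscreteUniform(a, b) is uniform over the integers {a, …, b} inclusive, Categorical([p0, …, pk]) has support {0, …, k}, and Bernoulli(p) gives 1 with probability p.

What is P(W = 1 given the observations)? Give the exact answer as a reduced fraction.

Enumerate traces; 36 have nonzero weight after conditioning:
  (W=0, Z=0, X=0, Y=1) weight 1/168
  (W=0, Z=0, X=1, Y=1) weight 1/112
  (W=0, Z=0, X=2, Y=1) weight 1/112
  (W=0, Z=1, X=0, Y=1) weight 1/168
  (W=0, Z=1, X=1, Y=1) weight 1/112
  (W=0, Z=1, X=2, Y=1) weight 1/112
  (W=0, Z=2, X=0, Y=1) weight 1/168
  (W=0, Z=2, X=1, Y=1) weight 1/112
  (W=1, Z=0, X=0, Y=0) weight 1/672
  (W=2, Z=0, X=0, Y=1) weight 1/112
  … 26 more
Group by W:
  weight(W=0) = 1/14
  weight(W=1) = 2/21
  weight(W=2) = 2/7
Total weight = 1/14 + 2/21 + 2/7 = 19/42
P(W=0 | obs) = 1/14 / 19/42 = 3/19
P(W=1 | obs) = 2/21 / 19/42 = 4/19
P(W=2 | obs) = 2/7 / 19/42 = 12/19

P(W = 1 | obs) = 4/19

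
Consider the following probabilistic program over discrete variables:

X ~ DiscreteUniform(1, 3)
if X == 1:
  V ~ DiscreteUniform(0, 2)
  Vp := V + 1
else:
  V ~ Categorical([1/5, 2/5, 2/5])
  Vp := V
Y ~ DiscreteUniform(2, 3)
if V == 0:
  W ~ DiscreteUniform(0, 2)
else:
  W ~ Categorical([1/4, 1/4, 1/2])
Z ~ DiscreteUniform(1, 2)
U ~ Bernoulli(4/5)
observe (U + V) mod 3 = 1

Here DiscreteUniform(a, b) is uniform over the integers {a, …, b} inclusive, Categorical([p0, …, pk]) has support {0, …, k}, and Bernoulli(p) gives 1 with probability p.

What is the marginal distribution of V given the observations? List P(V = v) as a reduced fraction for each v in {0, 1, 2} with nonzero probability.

P(V=0) = 44/61, P(V=1) = 17/61

Enumerate traces; 72 have nonzero weight after conditioning:
  (X=1, V=0, Y=2, W=0, Z=1, U=1) weight 1/135
  (X=1, V=0, Y=2, W=0, Z=2, U=1) weight 1/135
  (X=1, V=0, Y=2, W=1, Z=1, U=1) weight 1/135
  (X=1, V=0, Y=2, W=1, Z=2, U=1) weight 1/135
  (X=1, V=0, Y=2, W=2, Z=1, U=1) weight 1/135
  (X=1, V=0, Y=2, W=2, Z=2, U=1) weight 1/135
  (X=1, V=0, Y=3, W=0, Z=1, U=1) weight 1/135
  (X=1, V=0, Y=3, W=0, Z=2, U=1) weight 1/135
  (X=1, V=1, Y=2, W=0, Z=1, U=0) weight 1/720
  … 63 more
Group by V:
  weight(V=0) = 44/225
  weight(V=1) = 17/225
Total weight = 44/225 + 17/225 = 61/225
P(V=0 | obs) = 44/225 / 61/225 = 44/61
P(V=1 | obs) = 17/225 / 61/225 = 17/61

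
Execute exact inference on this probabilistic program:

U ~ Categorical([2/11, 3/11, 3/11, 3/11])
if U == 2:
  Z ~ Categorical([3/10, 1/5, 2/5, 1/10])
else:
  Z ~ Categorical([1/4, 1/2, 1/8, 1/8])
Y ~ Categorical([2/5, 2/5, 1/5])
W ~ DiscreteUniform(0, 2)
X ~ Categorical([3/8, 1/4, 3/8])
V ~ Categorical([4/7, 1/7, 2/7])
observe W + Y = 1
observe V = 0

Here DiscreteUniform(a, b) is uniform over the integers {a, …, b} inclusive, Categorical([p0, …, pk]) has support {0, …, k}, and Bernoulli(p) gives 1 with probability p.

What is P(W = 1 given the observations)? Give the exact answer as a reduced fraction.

P(W = 1 | obs) = 1/2

Enumerate traces; 96 have nonzero weight after conditioning:
  (U=0, Z=0, Y=0, W=1, X=0, V=0) weight 1/770
  (U=0, Z=0, Y=0, W=1, X=1, V=0) weight 1/1155
  (U=0, Z=0, Y=0, W=1, X=2, V=0) weight 1/770
  (U=0, Z=0, Y=1, W=0, X=0, V=0) weight 1/770
  (U=0, Z=0, Y=1, W=0, X=1, V=0) weight 1/1155
  (U=0, Z=0, Y=1, W=0, X=2, V=0) weight 1/770
  (U=0, Z=1, Y=0, W=1, X=0, V=0) weight 1/385
  (U=0, Z=1, Y=0, W=1, X=1, V=0) weight 2/1155
  … 88 more
Group by W:
  weight(W=0) = 8/105
  weight(W=1) = 8/105
Total weight = 8/105 + 8/105 = 16/105
P(W=0 | obs) = 8/105 / 16/105 = 1/2
P(W=1 | obs) = 8/105 / 16/105 = 1/2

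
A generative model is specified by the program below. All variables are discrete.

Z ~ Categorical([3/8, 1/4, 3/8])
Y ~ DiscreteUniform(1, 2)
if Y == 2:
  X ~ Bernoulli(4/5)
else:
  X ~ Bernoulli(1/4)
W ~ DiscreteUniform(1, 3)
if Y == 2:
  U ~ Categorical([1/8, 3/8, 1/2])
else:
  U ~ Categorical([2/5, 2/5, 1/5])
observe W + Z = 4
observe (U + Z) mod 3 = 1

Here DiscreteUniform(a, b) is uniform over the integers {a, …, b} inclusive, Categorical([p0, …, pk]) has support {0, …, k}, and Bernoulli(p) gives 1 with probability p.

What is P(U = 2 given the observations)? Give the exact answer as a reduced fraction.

P(U = 2 | obs) = 2/3

Enumerate traces; 8 have nonzero weight after conditioning:
  (Z=1, Y=1, X=0, W=3, U=0) weight 1/80
  (Z=1, Y=1, X=1, W=3, U=0) weight 1/240
  (Z=1, Y=2, X=0, W=3, U=0) weight 1/960
  (Z=1, Y=2, X=1, W=3, U=0) weight 1/240
  (Z=2, Y=1, X=0, W=2, U=2) weight 3/320
  (Z=2, Y=1, X=1, W=2, U=2) weight 1/320
  (Z=2, Y=2, X=0, W=2, U=2) weight 1/160
  (Z=2, Y=2, X=1, W=2, U=2) weight 1/40
Group by U:
  weight(U=0) = 7/320
  weight(U=2) = 7/160
Total weight = 7/320 + 7/160 = 21/320
P(U=0 | obs) = 7/320 / 21/320 = 1/3
P(U=2 | obs) = 7/160 / 21/320 = 2/3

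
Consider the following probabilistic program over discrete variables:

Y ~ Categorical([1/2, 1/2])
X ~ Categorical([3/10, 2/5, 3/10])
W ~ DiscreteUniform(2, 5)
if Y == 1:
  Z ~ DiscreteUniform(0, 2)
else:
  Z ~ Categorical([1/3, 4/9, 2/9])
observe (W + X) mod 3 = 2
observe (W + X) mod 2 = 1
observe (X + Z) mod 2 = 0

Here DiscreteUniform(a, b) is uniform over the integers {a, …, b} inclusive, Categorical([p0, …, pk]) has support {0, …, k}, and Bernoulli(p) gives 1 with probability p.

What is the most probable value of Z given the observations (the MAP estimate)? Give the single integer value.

argmax_v P(Z = v | obs) = 0

Enumerate traces; 10 have nonzero weight after conditioning:
  (Y=0, X=0, W=5, Z=0) weight 1/80
  (Y=0, X=0, W=5, Z=2) weight 1/120
  (Y=0, X=1, W=4, Z=1) weight 1/45
  (Y=0, X=2, W=3, Z=0) weight 1/80
  (Y=0, X=2, W=3, Z=2) weight 1/120
  (Y=1, X=0, W=5, Z=0) weight 1/80
  (Y=1, X=0, W=5, Z=2) weight 1/80
  (Y=1, X=1, W=4, Z=1) weight 1/60
  … 2 more
Group by Z:
  weight(Z=0) = 1/20
  weight(Z=1) = 7/180
  weight(Z=2) = 1/24
Total weight = 1/20 + 7/180 + 1/24 = 47/360
P(Z=0 | obs) = 1/20 / 47/360 = 18/47
P(Z=1 | obs) = 7/180 / 47/360 = 14/47
P(Z=2 | obs) = 1/24 / 47/360 = 15/47
argmax = 0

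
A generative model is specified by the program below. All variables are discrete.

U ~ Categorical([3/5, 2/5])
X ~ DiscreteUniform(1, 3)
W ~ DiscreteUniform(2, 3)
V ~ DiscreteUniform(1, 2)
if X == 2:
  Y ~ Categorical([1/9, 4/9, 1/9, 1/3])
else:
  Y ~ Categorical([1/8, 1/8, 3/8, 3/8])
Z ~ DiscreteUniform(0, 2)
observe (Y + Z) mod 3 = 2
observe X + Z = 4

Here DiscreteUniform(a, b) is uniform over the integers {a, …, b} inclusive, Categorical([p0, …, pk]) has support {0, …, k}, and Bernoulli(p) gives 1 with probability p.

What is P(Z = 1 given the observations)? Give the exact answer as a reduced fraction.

P(Z = 1 | obs) = 9/41

Enumerate traces; 24 have nonzero weight after conditioning:
  (U=0, X=2, W=2, V=1, Y=0, Z=2) weight 1/540
  (U=0, X=2, W=2, V=1, Y=3, Z=2) weight 1/180
  (U=0, X=2, W=2, V=2, Y=0, Z=2) weight 1/540
  (U=0, X=2, W=2, V=2, Y=3, Z=2) weight 1/180
  (U=0, X=2, W=3, V=1, Y=0, Z=2) weight 1/540
  (U=0, X=2, W=3, V=1, Y=3, Z=2) weight 1/180
  (U=0, X=2, W=3, V=2, Y=0, Z=2) weight 1/540
  (U=0, X=2, W=3, V=2, Y=3, Z=2) weight 1/180
  (U=0, X=3, W=2, V=1, Y=1, Z=1) weight 1/480
  … 15 more
Group by Z:
  weight(Z=1) = 1/72
  weight(Z=2) = 4/81
Total weight = 1/72 + 4/81 = 41/648
P(Z=1 | obs) = 1/72 / 41/648 = 9/41
P(Z=2 | obs) = 4/81 / 41/648 = 32/41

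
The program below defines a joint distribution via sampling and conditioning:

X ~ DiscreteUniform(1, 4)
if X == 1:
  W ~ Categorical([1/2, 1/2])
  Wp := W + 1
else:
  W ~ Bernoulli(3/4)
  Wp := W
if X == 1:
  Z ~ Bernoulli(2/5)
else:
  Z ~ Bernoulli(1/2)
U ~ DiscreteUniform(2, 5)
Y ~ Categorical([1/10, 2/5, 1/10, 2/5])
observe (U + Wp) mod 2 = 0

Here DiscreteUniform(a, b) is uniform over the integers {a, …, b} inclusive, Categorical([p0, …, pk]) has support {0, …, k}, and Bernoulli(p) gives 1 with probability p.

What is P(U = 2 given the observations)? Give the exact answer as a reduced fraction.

Enumerate traces; 128 have nonzero weight after conditioning:
  (X=1, W=0, Z=0, U=3, Y=0) weight 3/1600
  (X=1, W=0, Z=0, U=3, Y=1) weight 3/400
  (X=1, W=0, Z=0, U=3, Y=2) weight 3/1600
  (X=1, W=0, Z=0, U=3, Y=3) weight 3/400
  (X=1, W=0, Z=0, U=5, Y=0) weight 3/1600
  (X=1, W=0, Z=0, U=5, Y=1) weight 3/400
  (X=1, W=0, Z=0, U=5, Y=2) weight 3/1600
  (X=1, W=0, Z=0, U=5, Y=3) weight 3/400
  (X=1, W=1, Z=0, U=2, Y=0) weight 3/1600
  (X=1, W=1, Z=0, U=4, Y=0) weight 3/1600
  … 118 more
Group by U:
  weight(U=2) = 5/64
  weight(U=3) = 11/64
  weight(U=4) = 5/64
  weight(U=5) = 11/64
Total weight = 5/64 + 11/64 + 5/64 + 11/64 = 1/2
P(U=2 | obs) = 5/64 / 1/2 = 5/32
P(U=3 | obs) = 11/64 / 1/2 = 11/32
P(U=4 | obs) = 5/64 / 1/2 = 5/32
P(U=5 | obs) = 11/64 / 1/2 = 11/32

P(U = 2 | obs) = 5/32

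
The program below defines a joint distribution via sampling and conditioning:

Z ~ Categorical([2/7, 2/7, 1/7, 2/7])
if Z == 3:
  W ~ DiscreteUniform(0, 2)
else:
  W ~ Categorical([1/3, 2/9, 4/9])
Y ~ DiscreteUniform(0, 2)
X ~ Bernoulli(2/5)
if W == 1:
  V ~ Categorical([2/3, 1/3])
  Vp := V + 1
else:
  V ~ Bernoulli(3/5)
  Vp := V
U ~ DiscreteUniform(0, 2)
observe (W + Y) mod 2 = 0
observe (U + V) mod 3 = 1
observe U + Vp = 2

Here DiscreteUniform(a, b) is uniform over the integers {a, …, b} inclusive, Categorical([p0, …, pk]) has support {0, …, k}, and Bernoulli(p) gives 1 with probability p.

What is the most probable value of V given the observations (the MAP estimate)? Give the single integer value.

Enumerate traces; 16 have nonzero weight after conditioning:
  (Z=0, W=1, Y=1, X=0, V=0, U=1) weight 8/2835
  (Z=0, W=1, Y=1, X=0, V=1, U=0) weight 4/2835
  (Z=0, W=1, Y=1, X=1, V=0, U=1) weight 16/8505
  (Z=0, W=1, Y=1, X=1, V=1, U=0) weight 8/8505
  (Z=1, W=1, Y=1, X=0, V=0, U=1) weight 8/2835
  (Z=1, W=1, Y=1, X=0, V=1, U=0) weight 4/2835
  (Z=1, W=1, Y=1, X=1, V=0, U=1) weight 16/8505
  (Z=1, W=1, Y=1, X=1, V=1, U=0) weight 8/8505
  … 8 more
Group by V:
  weight(V=0) = 32/1701
  weight(V=1) = 16/1701
Total weight = 32/1701 + 16/1701 = 16/567
P(V=0 | obs) = 32/1701 / 16/567 = 2/3
P(V=1 | obs) = 16/1701 / 16/567 = 1/3
argmax = 0

argmax_v P(V = v | obs) = 0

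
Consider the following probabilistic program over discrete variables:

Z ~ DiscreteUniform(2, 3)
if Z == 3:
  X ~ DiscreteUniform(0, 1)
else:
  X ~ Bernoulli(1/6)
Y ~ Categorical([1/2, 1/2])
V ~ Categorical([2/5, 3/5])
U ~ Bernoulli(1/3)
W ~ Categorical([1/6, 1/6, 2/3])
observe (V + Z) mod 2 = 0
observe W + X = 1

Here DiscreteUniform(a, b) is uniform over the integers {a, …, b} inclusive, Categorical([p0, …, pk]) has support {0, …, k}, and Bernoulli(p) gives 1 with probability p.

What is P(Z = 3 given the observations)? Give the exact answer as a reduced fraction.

Enumerate traces; 16 have nonzero weight after conditioning:
  (Z=2, X=0, Y=0, V=0, U=0, W=1) weight 1/108
  (Z=2, X=0, Y=0, V=0, U=1, W=1) weight 1/216
  (Z=2, X=0, Y=1, V=0, U=0, W=1) weight 1/108
  (Z=2, X=0, Y=1, V=0, U=1, W=1) weight 1/216
  (Z=2, X=1, Y=0, V=0, U=0, W=0) weight 1/540
  (Z=2, X=1, Y=0, V=0, U=1, W=0) weight 1/1080
  (Z=2, X=1, Y=1, V=0, U=0, W=0) weight 1/540
  (Z=2, X=1, Y=1, V=0, U=1, W=0) weight 1/1080
  (Z=3, X=0, Y=0, V=1, U=0, W=1) weight 1/120
  … 7 more
Group by Z:
  weight(Z=2) = 1/30
  weight(Z=3) = 1/20
Total weight = 1/30 + 1/20 = 1/12
P(Z=2 | obs) = 1/30 / 1/12 = 2/5
P(Z=3 | obs) = 1/20 / 1/12 = 3/5

P(Z = 3 | obs) = 3/5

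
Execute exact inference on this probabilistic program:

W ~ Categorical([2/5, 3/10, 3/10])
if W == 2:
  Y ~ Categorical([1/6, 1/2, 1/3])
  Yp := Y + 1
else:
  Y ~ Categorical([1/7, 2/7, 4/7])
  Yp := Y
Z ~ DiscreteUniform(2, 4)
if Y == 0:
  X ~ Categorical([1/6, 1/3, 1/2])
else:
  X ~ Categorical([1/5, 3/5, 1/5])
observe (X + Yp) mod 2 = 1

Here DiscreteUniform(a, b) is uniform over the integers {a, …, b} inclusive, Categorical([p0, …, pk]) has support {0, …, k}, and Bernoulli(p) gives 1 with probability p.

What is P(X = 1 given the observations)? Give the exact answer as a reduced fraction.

Enumerate traces; 39 have nonzero weight after conditioning:
  (W=0, Y=0, Z=2, X=1) weight 2/315
  (W=0, Y=0, Z=3, X=1) weight 2/315
  (W=0, Y=0, Z=4, X=1) weight 2/315
  (W=0, Y=1, Z=2, X=0) weight 4/525
  (W=0, Y=1, Z=2, X=2) weight 4/525
  (W=0, Y=1, Z=3, X=0) weight 4/525
  (W=0, Y=1, Z=3, X=2) weight 4/525
  (W=0, Y=1, Z=4, X=0) weight 4/525
  … 31 more
Group by X:
  weight(X=0) = 41/600
  weight(X=1) = 109/300
  weight(X=2) = 17/200
Total weight = 41/600 + 109/300 + 17/200 = 31/60
P(X=0 | obs) = 41/600 / 31/60 = 41/310
P(X=1 | obs) = 109/300 / 31/60 = 109/155
P(X=2 | obs) = 17/200 / 31/60 = 51/310

P(X = 1 | obs) = 109/155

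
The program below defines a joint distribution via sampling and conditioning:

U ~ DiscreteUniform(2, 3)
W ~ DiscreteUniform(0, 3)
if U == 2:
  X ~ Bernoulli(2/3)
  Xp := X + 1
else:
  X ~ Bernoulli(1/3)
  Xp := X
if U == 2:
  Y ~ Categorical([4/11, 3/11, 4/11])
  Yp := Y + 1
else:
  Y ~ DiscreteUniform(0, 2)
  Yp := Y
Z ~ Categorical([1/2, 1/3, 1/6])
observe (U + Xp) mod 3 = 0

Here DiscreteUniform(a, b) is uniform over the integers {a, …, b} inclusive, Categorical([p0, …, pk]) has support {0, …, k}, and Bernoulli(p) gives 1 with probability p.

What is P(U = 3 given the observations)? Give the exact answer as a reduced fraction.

Enumerate traces; 72 have nonzero weight after conditioning:
  (U=2, W=0, X=0, Y=0, Z=0) weight 1/132
  (U=2, W=0, X=0, Y=0, Z=1) weight 1/198
  (U=2, W=0, X=0, Y=0, Z=2) weight 1/396
  (U=2, W=0, X=0, Y=1, Z=0) weight 1/176
  (U=2, W=0, X=0, Y=1, Z=1) weight 1/264
  (U=2, W=0, X=0, Y=1, Z=2) weight 1/528
  (U=2, W=0, X=0, Y=2, Z=0) weight 1/132
  (U=2, W=0, X=0, Y=2, Z=1) weight 1/198
  (U=3, W=0, X=0, Y=0, Z=0) weight 1/72
  … 63 more
Group by U:
  weight(U=2) = 1/6
  weight(U=3) = 1/3
Total weight = 1/6 + 1/3 = 1/2
P(U=2 | obs) = 1/6 / 1/2 = 1/3
P(U=3 | obs) = 1/3 / 1/2 = 2/3

P(U = 3 | obs) = 2/3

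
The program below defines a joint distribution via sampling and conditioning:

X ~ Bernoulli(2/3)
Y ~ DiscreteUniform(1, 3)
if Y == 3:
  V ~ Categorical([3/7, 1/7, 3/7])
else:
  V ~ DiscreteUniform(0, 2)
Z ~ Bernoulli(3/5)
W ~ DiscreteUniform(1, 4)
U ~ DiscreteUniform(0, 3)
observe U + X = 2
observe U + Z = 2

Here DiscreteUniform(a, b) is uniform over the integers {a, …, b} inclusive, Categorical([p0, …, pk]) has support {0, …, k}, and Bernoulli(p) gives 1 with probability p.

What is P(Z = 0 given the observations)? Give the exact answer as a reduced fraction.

P(Z = 0 | obs) = 1/4

Enumerate traces; 72 have nonzero weight after conditioning:
  (X=0, Y=1, V=0, Z=0, W=1, U=2) weight 1/1080
  (X=0, Y=1, V=0, Z=0, W=2, U=2) weight 1/1080
  (X=0, Y=1, V=0, Z=0, W=3, U=2) weight 1/1080
  (X=0, Y=1, V=0, Z=0, W=4, U=2) weight 1/1080
  (X=0, Y=1, V=1, Z=0, W=1, U=2) weight 1/1080
  (X=0, Y=1, V=1, Z=0, W=2, U=2) weight 1/1080
  (X=0, Y=1, V=1, Z=0, W=3, U=2) weight 1/1080
  (X=0, Y=1, V=1, Z=0, W=4, U=2) weight 1/1080
  (X=1, Y=1, V=0, Z=1, W=1, U=1) weight 1/360
  … 63 more
Group by Z:
  weight(Z=0) = 1/30
  weight(Z=1) = 1/10
Total weight = 1/30 + 1/10 = 2/15
P(Z=0 | obs) = 1/30 / 2/15 = 1/4
P(Z=1 | obs) = 1/10 / 2/15 = 3/4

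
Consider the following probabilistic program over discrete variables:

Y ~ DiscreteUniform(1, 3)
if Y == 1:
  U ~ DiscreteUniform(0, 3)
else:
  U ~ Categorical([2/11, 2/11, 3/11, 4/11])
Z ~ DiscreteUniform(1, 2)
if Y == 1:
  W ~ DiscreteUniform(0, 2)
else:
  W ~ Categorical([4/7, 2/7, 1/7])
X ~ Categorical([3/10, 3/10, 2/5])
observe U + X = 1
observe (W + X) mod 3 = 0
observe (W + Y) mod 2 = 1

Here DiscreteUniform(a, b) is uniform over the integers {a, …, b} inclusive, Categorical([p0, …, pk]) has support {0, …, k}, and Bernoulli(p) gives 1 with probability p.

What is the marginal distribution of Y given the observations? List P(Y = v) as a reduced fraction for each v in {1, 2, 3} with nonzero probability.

P(Y=1) = 77/137, P(Y=3) = 60/137

Enumerate traces; 8 have nonzero weight after conditioning:
  (Y=1, U=0, Z=1, W=2, X=1) weight 1/240
  (Y=1, U=0, Z=2, W=2, X=1) weight 1/240
  (Y=1, U=1, Z=1, W=0, X=0) weight 1/240
  (Y=1, U=1, Z=2, W=0, X=0) weight 1/240
  (Y=3, U=0, Z=1, W=2, X=1) weight 1/770
  (Y=3, U=0, Z=2, W=2, X=1) weight 1/770
  (Y=3, U=1, Z=1, W=0, X=0) weight 2/385
  (Y=3, U=1, Z=2, W=0, X=0) weight 2/385
Group by Y:
  weight(Y=1) = 1/60
  weight(Y=3) = 1/77
Total weight = 1/60 + 1/77 = 137/4620
P(Y=1 | obs) = 1/60 / 137/4620 = 77/137
P(Y=3 | obs) = 1/77 / 137/4620 = 60/137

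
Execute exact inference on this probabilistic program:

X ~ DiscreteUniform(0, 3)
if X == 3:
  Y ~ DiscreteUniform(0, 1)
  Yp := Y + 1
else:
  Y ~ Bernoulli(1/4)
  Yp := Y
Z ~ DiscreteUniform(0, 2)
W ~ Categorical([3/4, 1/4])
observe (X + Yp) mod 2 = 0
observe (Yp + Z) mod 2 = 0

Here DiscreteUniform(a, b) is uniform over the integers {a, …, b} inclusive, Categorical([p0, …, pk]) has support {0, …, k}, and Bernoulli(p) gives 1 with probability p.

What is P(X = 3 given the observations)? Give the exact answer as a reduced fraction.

Enumerate traces; 12 have nonzero weight after conditioning:
  (X=0, Y=0, Z=0, W=0) weight 3/64
  (X=0, Y=0, Z=0, W=1) weight 1/64
  (X=0, Y=0, Z=2, W=0) weight 3/64
  (X=0, Y=0, Z=2, W=1) weight 1/64
  (X=1, Y=1, Z=1, W=0) weight 1/64
  (X=1, Y=1, Z=1, W=1) weight 1/192
  (X=2, Y=0, Z=0, W=0) weight 3/64
  (X=2, Y=0, Z=0, W=1) weight 1/64
  (X=3, Y=0, Z=1, W=0) weight 1/32
  … 3 more
Group by X:
  weight(X=0) = 1/8
  weight(X=1) = 1/48
  weight(X=2) = 1/8
  weight(X=3) = 1/24
Total weight = 1/8 + 1/48 + 1/8 + 1/24 = 5/16
P(X=0 | obs) = 1/8 / 5/16 = 2/5
P(X=1 | obs) = 1/48 / 5/16 = 1/15
P(X=2 | obs) = 1/8 / 5/16 = 2/5
P(X=3 | obs) = 1/24 / 5/16 = 2/15

P(X = 3 | obs) = 2/15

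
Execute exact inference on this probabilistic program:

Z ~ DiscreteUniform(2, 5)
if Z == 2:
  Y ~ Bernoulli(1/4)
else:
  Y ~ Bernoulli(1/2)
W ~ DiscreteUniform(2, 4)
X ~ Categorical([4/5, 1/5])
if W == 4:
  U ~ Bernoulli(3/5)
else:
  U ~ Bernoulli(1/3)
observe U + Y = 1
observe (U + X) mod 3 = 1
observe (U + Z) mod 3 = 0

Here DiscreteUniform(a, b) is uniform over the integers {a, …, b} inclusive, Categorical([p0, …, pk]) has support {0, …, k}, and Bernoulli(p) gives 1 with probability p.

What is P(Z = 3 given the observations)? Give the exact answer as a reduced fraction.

Enumerate traces; 9 have nonzero weight after conditioning:
  (Z=2, Y=0, W=2, X=0, U=1) weight 1/60
  (Z=2, Y=0, W=3, X=0, U=1) weight 1/60
  (Z=2, Y=0, W=4, X=0, U=1) weight 3/100
  (Z=3, Y=1, W=2, X=1, U=0) weight 1/180
  (Z=3, Y=1, W=3, X=1, U=0) weight 1/180
  (Z=3, Y=1, W=4, X=1, U=0) weight 1/300
  (Z=5, Y=0, W=2, X=0, U=1) weight 1/90
  (Z=5, Y=0, W=3, X=0, U=1) weight 1/90
  … 1 more
Group by Z:
  weight(Z=2) = 19/300
  weight(Z=3) = 13/900
  weight(Z=5) = 19/450
Total weight = 19/300 + 13/900 + 19/450 = 3/25
P(Z=2 | obs) = 19/300 / 3/25 = 19/36
P(Z=3 | obs) = 13/900 / 3/25 = 13/108
P(Z=5 | obs) = 19/450 / 3/25 = 19/54

P(Z = 3 | obs) = 13/108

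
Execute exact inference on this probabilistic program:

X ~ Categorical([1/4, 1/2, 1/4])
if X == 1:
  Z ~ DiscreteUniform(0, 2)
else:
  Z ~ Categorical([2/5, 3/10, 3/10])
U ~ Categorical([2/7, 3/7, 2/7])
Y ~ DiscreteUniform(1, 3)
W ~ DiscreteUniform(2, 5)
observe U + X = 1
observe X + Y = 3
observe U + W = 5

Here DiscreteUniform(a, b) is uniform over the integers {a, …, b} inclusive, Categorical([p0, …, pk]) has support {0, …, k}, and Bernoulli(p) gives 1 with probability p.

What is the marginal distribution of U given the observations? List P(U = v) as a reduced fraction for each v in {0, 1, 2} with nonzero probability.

P(U=0) = 4/7, P(U=1) = 3/7

Enumerate traces; 6 have nonzero weight after conditioning:
  (X=0, Z=0, U=1, Y=3, W=4) weight 1/280
  (X=0, Z=1, U=1, Y=3, W=4) weight 3/1120
  (X=0, Z=2, U=1, Y=3, W=4) weight 3/1120
  (X=1, Z=0, U=0, Y=2, W=5) weight 1/252
  (X=1, Z=1, U=0, Y=2, W=5) weight 1/252
  (X=1, Z=2, U=0, Y=2, W=5) weight 1/252
Group by U:
  weight(U=0) = 1/84
  weight(U=1) = 1/112
Total weight = 1/84 + 1/112 = 1/48
P(U=0 | obs) = 1/84 / 1/48 = 4/7
P(U=1 | obs) = 1/112 / 1/48 = 3/7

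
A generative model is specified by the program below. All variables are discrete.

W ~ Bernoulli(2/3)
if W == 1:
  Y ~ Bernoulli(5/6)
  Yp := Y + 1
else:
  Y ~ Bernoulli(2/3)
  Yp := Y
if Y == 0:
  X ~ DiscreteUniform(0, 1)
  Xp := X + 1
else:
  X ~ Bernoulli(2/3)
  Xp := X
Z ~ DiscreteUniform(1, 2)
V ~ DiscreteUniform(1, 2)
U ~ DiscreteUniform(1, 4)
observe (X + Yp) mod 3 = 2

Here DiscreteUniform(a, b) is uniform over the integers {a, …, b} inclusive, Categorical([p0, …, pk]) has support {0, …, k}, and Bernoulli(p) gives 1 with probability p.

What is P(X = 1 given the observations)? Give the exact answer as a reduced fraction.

Enumerate traces; 48 have nonzero weight after conditioning:
  (W=0, Y=1, X=1, Z=1, V=1, U=1) weight 1/108
  (W=0, Y=1, X=1, Z=1, V=1, U=2) weight 1/108
  (W=0, Y=1, X=1, Z=1, V=1, U=3) weight 1/108
  (W=0, Y=1, X=1, Z=1, V=1, U=4) weight 1/108
  (W=0, Y=1, X=1, Z=1, V=2, U=1) weight 1/108
  (W=0, Y=1, X=1, Z=1, V=2, U=2) weight 1/108
  (W=0, Y=1, X=1, Z=1, V=2, U=3) weight 1/108
  (W=0, Y=1, X=1, Z=1, V=2, U=4) weight 1/108
  (W=1, Y=1, X=0, Z=1, V=1, U=1) weight 5/432
  … 39 more
Group by X:
  weight(X=0) = 5/27
  weight(X=1) = 11/54
Total weight = 5/27 + 11/54 = 7/18
P(X=0 | obs) = 5/27 / 7/18 = 10/21
P(X=1 | obs) = 11/54 / 7/18 = 11/21

P(X = 1 | obs) = 11/21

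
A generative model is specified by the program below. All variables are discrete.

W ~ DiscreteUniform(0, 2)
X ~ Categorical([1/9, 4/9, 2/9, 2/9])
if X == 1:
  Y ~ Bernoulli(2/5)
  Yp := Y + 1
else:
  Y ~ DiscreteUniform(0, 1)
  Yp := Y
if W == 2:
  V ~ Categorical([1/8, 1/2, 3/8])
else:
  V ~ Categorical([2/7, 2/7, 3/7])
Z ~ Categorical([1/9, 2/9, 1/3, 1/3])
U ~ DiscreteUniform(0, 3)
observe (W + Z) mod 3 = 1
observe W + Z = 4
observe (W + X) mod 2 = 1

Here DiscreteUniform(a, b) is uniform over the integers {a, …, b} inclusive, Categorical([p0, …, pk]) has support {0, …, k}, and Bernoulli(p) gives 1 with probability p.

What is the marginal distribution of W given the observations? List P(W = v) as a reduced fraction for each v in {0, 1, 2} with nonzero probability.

P(W=1) = 1/3, P(W=2) = 2/3

Enumerate traces; 96 have nonzero weight after conditioning:
  (W=1, X=0, Y=0, V=0, Z=3, U=0) weight 1/2268
  (W=1, X=0, Y=0, V=0, Z=3, U=1) weight 1/2268
  (W=1, X=0, Y=0, V=0, Z=3, U=2) weight 1/2268
  (W=1, X=0, Y=0, V=0, Z=3, U=3) weight 1/2268
  (W=1, X=0, Y=0, V=1, Z=3, U=0) weight 1/2268
  (W=1, X=0, Y=0, V=1, Z=3, U=1) weight 1/2268
  (W=1, X=0, Y=0, V=1, Z=3, U=2) weight 1/2268
  (W=1, X=0, Y=0, V=1, Z=3, U=3) weight 1/2268
  (W=2, X=1, Y=0, V=0, Z=2, U=0) weight 1/1080
  … 87 more
Group by W:
  weight(W=1) = 1/27
  weight(W=2) = 2/27
Total weight = 1/27 + 2/27 = 1/9
P(W=1 | obs) = 1/27 / 1/9 = 1/3
P(W=2 | obs) = 2/27 / 1/9 = 2/3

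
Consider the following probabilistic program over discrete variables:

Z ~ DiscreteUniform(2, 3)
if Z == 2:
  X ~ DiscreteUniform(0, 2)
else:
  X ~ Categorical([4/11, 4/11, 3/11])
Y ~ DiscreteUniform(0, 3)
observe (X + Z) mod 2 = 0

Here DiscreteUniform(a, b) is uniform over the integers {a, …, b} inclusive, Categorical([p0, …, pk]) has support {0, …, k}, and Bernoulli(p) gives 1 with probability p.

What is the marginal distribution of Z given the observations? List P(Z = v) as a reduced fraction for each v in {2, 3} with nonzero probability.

Enumerate traces; 12 have nonzero weight after conditioning:
  (Z=2, X=0, Y=0) weight 1/24
  (Z=2, X=0, Y=1) weight 1/24
  (Z=2, X=0, Y=2) weight 1/24
  (Z=2, X=0, Y=3) weight 1/24
  (Z=2, X=2, Y=0) weight 1/24
  (Z=2, X=2, Y=1) weight 1/24
  (Z=2, X=2, Y=2) weight 1/24
  (Z=2, X=2, Y=3) weight 1/24
  (Z=3, X=1, Y=0) weight 1/22
  … 3 more
Group by Z:
  weight(Z=2) = 1/3
  weight(Z=3) = 2/11
Total weight = 1/3 + 2/11 = 17/33
P(Z=2 | obs) = 1/3 / 17/33 = 11/17
P(Z=3 | obs) = 2/11 / 17/33 = 6/17

P(Z=2) = 11/17, P(Z=3) = 6/17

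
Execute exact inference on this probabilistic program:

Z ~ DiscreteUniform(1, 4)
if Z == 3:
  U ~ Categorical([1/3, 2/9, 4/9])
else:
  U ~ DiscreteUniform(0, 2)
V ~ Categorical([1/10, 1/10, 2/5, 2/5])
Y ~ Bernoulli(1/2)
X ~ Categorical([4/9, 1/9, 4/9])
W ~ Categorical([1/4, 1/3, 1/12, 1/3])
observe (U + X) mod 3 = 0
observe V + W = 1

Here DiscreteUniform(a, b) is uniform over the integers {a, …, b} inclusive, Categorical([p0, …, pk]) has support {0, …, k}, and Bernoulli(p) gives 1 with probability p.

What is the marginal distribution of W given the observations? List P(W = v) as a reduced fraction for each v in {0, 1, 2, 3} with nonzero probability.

P(W=0) = 3/7, P(W=1) = 4/7

Enumerate traces; 48 have nonzero weight after conditioning:
  (Z=1, U=0, V=0, Y=0, X=0, W=1) weight 1/1620
  (Z=1, U=0, V=0, Y=1, X=0, W=1) weight 1/1620
  (Z=1, U=0, V=1, Y=0, X=0, W=0) weight 1/2160
  (Z=1, U=0, V=1, Y=1, X=0, W=0) weight 1/2160
  (Z=1, U=1, V=0, Y=0, X=2, W=1) weight 1/1620
  (Z=1, U=1, V=0, Y=1, X=2, W=1) weight 1/1620
  (Z=1, U=1, V=1, Y=0, X=2, W=0) weight 1/2160
  (Z=1, U=1, V=1, Y=1, X=2, W=0) weight 1/2160
  … 40 more
Group by W:
  weight(W=0) = 7/864
  weight(W=1) = 7/648
Total weight = 7/864 + 7/648 = 49/2592
P(W=0 | obs) = 7/864 / 49/2592 = 3/7
P(W=1 | obs) = 7/648 / 49/2592 = 4/7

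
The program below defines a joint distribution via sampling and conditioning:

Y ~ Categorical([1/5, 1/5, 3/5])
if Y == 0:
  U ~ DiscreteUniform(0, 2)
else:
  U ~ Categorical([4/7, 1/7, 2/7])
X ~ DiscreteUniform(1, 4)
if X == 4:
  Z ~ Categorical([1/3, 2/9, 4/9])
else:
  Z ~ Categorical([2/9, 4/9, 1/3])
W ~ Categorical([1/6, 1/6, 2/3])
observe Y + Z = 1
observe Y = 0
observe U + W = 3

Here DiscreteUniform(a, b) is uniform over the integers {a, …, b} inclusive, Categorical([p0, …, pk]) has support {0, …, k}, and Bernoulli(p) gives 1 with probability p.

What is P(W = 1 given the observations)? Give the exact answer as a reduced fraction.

Enumerate traces; 8 have nonzero weight after conditioning:
  (Y=0, U=1, X=1, Z=1, W=2) weight 2/405
  (Y=0, U=1, X=2, Z=1, W=2) weight 2/405
  (Y=0, U=1, X=3, Z=1, W=2) weight 2/405
  (Y=0, U=1, X=4, Z=1, W=2) weight 1/405
  (Y=0, U=2, X=1, Z=1, W=1) weight 1/810
  (Y=0, U=2, X=2, Z=1, W=1) weight 1/810
  (Y=0, U=2, X=3, Z=1, W=1) weight 1/810
  (Y=0, U=2, X=4, Z=1, W=1) weight 1/1620
Group by W:
  weight(W=1) = 7/1620
  weight(W=2) = 7/405
Total weight = 7/1620 + 7/405 = 7/324
P(W=1 | obs) = 7/1620 / 7/324 = 1/5
P(W=2 | obs) = 7/405 / 7/324 = 4/5

P(W = 1 | obs) = 1/5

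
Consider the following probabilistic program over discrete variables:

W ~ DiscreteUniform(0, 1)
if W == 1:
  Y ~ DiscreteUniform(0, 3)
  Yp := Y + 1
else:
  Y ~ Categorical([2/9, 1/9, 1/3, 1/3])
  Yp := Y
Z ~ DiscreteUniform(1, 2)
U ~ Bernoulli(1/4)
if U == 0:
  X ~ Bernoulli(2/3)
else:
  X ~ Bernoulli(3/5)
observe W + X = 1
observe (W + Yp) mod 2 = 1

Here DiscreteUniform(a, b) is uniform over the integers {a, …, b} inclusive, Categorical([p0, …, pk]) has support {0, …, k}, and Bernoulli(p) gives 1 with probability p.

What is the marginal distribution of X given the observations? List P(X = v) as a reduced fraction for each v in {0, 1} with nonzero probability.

Enumerate traces; 16 have nonzero weight after conditioning:
  (W=0, Y=1, Z=1, U=0, X=1) weight 1/72
  (W=0, Y=1, Z=1, U=1, X=1) weight 1/240
  (W=0, Y=1, Z=2, U=0, X=1) weight 1/72
  (W=0, Y=1, Z=2, U=1, X=1) weight 1/240
  (W=0, Y=3, Z=1, U=0, X=1) weight 1/24
  (W=0, Y=3, Z=1, U=1, X=1) weight 1/80
  (W=0, Y=3, Z=2, U=0, X=1) weight 1/24
  (W=0, Y=3, Z=2, U=1, X=1) weight 1/80
  (W=1, Y=1, Z=1, U=0, X=0) weight 1/64
  … 7 more
Group by X:
  weight(X=0) = 7/80
  weight(X=1) = 13/90
Total weight = 7/80 + 13/90 = 167/720
P(X=0 | obs) = 7/80 / 167/720 = 63/167
P(X=1 | obs) = 13/90 / 167/720 = 104/167

P(X=0) = 63/167, P(X=1) = 104/167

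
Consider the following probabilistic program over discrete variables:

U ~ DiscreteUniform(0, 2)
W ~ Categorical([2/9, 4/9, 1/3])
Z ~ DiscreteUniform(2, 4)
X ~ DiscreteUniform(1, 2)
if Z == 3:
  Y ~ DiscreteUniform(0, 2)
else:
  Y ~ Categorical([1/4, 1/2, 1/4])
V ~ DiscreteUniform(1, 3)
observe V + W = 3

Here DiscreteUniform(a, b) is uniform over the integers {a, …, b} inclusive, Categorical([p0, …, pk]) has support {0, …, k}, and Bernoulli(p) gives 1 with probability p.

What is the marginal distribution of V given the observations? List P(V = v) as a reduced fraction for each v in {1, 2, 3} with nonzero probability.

Enumerate traces; 162 have nonzero weight after conditioning:
  (U=0, W=0, Z=2, X=1, Y=0, V=3) weight 1/972
  (U=0, W=0, Z=2, X=1, Y=1, V=3) weight 1/486
  (U=0, W=0, Z=2, X=1, Y=2, V=3) weight 1/972
  (U=0, W=0, Z=2, X=2, Y=0, V=3) weight 1/972
  (U=0, W=0, Z=2, X=2, Y=1, V=3) weight 1/486
  (U=0, W=0, Z=2, X=2, Y=2, V=3) weight 1/972
  (U=0, W=0, Z=3, X=1, Y=0, V=3) weight 1/729
  (U=0, W=0, Z=3, X=1, Y=1, V=3) weight 1/729
  (U=0, W=1, Z=2, X=1, Y=0, V=2) weight 1/486
  (U=0, W=2, Z=2, X=1, Y=0, V=1) weight 1/648
  … 152 more
Group by V:
  weight(V=1) = 1/9
  weight(V=2) = 4/27
  weight(V=3) = 2/27
Total weight = 1/9 + 4/27 + 2/27 = 1/3
P(V=1 | obs) = 1/9 / 1/3 = 1/3
P(V=2 | obs) = 4/27 / 1/3 = 4/9
P(V=3 | obs) = 2/27 / 1/3 = 2/9

P(V=1) = 1/3, P(V=2) = 4/9, P(V=3) = 2/9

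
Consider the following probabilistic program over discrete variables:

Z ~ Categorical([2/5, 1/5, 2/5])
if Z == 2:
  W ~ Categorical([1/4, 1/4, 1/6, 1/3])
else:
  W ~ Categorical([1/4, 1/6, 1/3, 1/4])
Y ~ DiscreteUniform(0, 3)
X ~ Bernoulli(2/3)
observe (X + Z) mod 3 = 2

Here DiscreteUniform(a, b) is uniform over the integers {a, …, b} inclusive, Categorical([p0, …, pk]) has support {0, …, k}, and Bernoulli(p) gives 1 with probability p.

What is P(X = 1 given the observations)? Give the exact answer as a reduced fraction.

Enumerate traces; 32 have nonzero weight after conditioning:
  (Z=1, W=0, Y=0, X=1) weight 1/120
  (Z=1, W=0, Y=1, X=1) weight 1/120
  (Z=1, W=0, Y=2, X=1) weight 1/120
  (Z=1, W=0, Y=3, X=1) weight 1/120
  (Z=1, W=1, Y=0, X=1) weight 1/180
  (Z=1, W=1, Y=1, X=1) weight 1/180
  (Z=1, W=1, Y=2, X=1) weight 1/180
  (Z=1, W=1, Y=3, X=1) weight 1/180
  (Z=2, W=0, Y=0, X=0) weight 1/120
  … 23 more
Group by X:
  weight(X=0) = 2/15
  weight(X=1) = 2/15
Total weight = 2/15 + 2/15 = 4/15
P(X=0 | obs) = 2/15 / 4/15 = 1/2
P(X=1 | obs) = 2/15 / 4/15 = 1/2

P(X = 1 | obs) = 1/2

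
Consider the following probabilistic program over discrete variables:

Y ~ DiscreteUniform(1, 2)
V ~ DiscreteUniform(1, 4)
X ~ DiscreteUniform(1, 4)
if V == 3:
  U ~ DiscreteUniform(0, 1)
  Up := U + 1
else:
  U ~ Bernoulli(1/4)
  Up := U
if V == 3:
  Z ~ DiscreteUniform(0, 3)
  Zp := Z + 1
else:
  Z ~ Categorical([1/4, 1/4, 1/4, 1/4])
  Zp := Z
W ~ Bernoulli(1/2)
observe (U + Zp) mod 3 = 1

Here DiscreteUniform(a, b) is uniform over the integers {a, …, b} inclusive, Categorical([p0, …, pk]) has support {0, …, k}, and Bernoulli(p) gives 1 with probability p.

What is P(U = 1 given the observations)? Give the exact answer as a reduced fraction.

Enumerate traces; 192 have nonzero weight after conditioning:
  (Y=1, V=1, X=1, U=0, Z=1, W=0) weight 3/1024
  (Y=1, V=1, X=1, U=0, Z=1, W=1) weight 3/1024
  (Y=1, V=1, X=1, U=1, Z=0, W=0) weight 1/1024
  (Y=1, V=1, X=1, U=1, Z=0, W=1) weight 1/1024
  (Y=1, V=1, X=1, U=1, Z=3, W=0) weight 1/1024
  (Y=1, V=1, X=1, U=1, Z=3, W=1) weight 1/1024
  (Y=1, V=1, X=2, U=0, Z=1, W=0) weight 3/1024
  (Y=1, V=1, X=2, U=0, Z=1, W=1) weight 3/1024
  … 184 more
Group by U:
  weight(U=0) = 13/64
  weight(U=1) = 1/8
Total weight = 13/64 + 1/8 = 21/64
P(U=0 | obs) = 13/64 / 21/64 = 13/21
P(U=1 | obs) = 1/8 / 21/64 = 8/21

P(U = 1 | obs) = 8/21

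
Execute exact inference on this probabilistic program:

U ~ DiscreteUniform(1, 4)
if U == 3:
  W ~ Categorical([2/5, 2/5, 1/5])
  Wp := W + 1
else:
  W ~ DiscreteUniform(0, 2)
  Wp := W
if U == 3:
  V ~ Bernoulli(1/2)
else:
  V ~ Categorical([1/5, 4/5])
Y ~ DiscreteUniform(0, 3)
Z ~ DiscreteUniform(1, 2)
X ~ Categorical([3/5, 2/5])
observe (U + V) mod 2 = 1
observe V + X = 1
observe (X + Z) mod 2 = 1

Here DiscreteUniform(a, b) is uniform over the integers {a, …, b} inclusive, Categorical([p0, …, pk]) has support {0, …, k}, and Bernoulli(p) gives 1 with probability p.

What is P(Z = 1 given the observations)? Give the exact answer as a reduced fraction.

Enumerate traces; 48 have nonzero weight after conditioning:
  (U=1, W=0, V=0, Y=0, Z=2, X=1) weight 1/1200
  (U=1, W=0, V=0, Y=1, Z=2, X=1) weight 1/1200
  (U=1, W=0, V=0, Y=2, Z=2, X=1) weight 1/1200
  (U=1, W=0, V=0, Y=3, Z=2, X=1) weight 1/1200
  (U=1, W=1, V=0, Y=0, Z=2, X=1) weight 1/1200
  (U=1, W=1, V=0, Y=1, Z=2, X=1) weight 1/1200
  (U=1, W=1, V=0, Y=2, Z=2, X=1) weight 1/1200
  (U=1, W=1, V=0, Y=3, Z=2, X=1) weight 1/1200
  (U=2, W=0, V=1, Y=0, Z=1, X=0) weight 1/200
  … 39 more
Group by Z:
  weight(Z=1) = 3/25
  weight(Z=2) = 7/200
Total weight = 3/25 + 7/200 = 31/200
P(Z=1 | obs) = 3/25 / 31/200 = 24/31
P(Z=2 | obs) = 7/200 / 31/200 = 7/31

P(Z = 1 | obs) = 24/31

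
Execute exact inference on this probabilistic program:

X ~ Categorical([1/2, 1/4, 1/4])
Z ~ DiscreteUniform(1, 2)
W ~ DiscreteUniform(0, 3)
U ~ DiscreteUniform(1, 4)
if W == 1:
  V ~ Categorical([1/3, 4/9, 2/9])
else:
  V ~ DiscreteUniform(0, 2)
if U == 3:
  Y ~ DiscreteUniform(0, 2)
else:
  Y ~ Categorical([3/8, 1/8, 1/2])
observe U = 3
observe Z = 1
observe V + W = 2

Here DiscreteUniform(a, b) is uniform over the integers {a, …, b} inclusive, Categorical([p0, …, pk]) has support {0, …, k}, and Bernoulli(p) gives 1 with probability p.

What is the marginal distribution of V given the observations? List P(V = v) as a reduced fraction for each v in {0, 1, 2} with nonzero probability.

P(V=0) = 3/10, P(V=1) = 2/5, P(V=2) = 3/10

Enumerate traces; 27 have nonzero weight after conditioning:
  (X=0, Z=1, W=0, U=3, V=2, Y=0) weight 1/576
  (X=0, Z=1, W=0, U=3, V=2, Y=1) weight 1/576
  (X=0, Z=1, W=0, U=3, V=2, Y=2) weight 1/576
  (X=0, Z=1, W=1, U=3, V=1, Y=0) weight 1/432
  (X=0, Z=1, W=1, U=3, V=1, Y=1) weight 1/432
  (X=0, Z=1, W=1, U=3, V=1, Y=2) weight 1/432
  (X=0, Z=1, W=2, U=3, V=0, Y=0) weight 1/576
  (X=0, Z=1, W=2, U=3, V=0, Y=1) weight 1/576
  … 19 more
Group by V:
  weight(V=0) = 1/96
  weight(V=1) = 1/72
  weight(V=2) = 1/96
Total weight = 1/96 + 1/72 + 1/96 = 5/144
P(V=0 | obs) = 1/96 / 5/144 = 3/10
P(V=1 | obs) = 1/72 / 5/144 = 2/5
P(V=2 | obs) = 1/96 / 5/144 = 3/10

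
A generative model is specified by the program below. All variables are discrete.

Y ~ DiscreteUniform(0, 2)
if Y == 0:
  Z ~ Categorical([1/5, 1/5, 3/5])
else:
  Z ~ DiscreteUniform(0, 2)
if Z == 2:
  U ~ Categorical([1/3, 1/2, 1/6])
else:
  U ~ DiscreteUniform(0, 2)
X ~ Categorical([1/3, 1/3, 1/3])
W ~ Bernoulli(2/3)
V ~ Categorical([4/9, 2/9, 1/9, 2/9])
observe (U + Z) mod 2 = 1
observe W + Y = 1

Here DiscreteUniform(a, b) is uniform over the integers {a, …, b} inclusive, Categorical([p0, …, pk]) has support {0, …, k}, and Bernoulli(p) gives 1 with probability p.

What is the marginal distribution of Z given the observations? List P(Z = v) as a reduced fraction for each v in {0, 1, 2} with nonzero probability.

Enumerate traces; 96 have nonzero weight after conditioning:
  (Y=0, Z=0, U=1, X=0, W=1, V=0) weight 8/3645
  (Y=0, Z=0, U=1, X=0, W=1, V=1) weight 4/3645
  (Y=0, Z=0, U=1, X=0, W=1, V=2) weight 2/3645
  (Y=0, Z=0, U=1, X=0, W=1, V=3) weight 4/3645
  (Y=0, Z=0, U=1, X=1, W=1, V=0) weight 8/3645
  (Y=0, Z=0, U=1, X=1, W=1, V=1) weight 4/3645
  (Y=0, Z=0, U=1, X=1, W=1, V=2) weight 2/3645
  (Y=0, Z=0, U=1, X=1, W=1, V=3) weight 4/3645
  (Y=0, Z=1, U=0, X=0, W=1, V=0) weight 8/3645
  (Y=0, Z=2, U=1, X=0, W=1, V=0) weight 4/405
  … 86 more
Group by Z:
  weight(Z=0) = 11/405
  weight(Z=1) = 22/405
  weight(Z=2) = 23/270
Total weight = 11/405 + 22/405 + 23/270 = 1/6
P(Z=0 | obs) = 11/405 / 1/6 = 22/135
P(Z=1 | obs) = 22/405 / 1/6 = 44/135
P(Z=2 | obs) = 23/270 / 1/6 = 23/45

P(Z=0) = 22/135, P(Z=1) = 44/135, P(Z=2) = 23/45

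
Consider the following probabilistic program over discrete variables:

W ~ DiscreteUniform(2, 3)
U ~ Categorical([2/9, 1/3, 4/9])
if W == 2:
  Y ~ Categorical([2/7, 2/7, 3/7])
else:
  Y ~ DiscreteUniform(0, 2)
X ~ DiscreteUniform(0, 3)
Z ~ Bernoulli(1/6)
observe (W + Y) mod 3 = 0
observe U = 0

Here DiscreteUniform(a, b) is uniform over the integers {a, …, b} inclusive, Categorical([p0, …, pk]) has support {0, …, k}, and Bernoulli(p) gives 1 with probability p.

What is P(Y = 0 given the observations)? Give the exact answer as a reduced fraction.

Enumerate traces; 16 have nonzero weight after conditioning:
  (W=2, U=0, Y=1, X=0, Z=0) weight 5/756
  (W=2, U=0, Y=1, X=0, Z=1) weight 1/756
  (W=2, U=0, Y=1, X=1, Z=0) weight 5/756
  (W=2, U=0, Y=1, X=1, Z=1) weight 1/756
  (W=2, U=0, Y=1, X=2, Z=0) weight 5/756
  (W=2, U=0, Y=1, X=2, Z=1) weight 1/756
  (W=2, U=0, Y=1, X=3, Z=0) weight 5/756
  (W=2, U=0, Y=1, X=3, Z=1) weight 1/756
  (W=3, U=0, Y=0, X=0, Z=0) weight 5/648
  … 7 more
Group by Y:
  weight(Y=0) = 1/27
  weight(Y=1) = 2/63
Total weight = 1/27 + 2/63 = 13/189
P(Y=0 | obs) = 1/27 / 13/189 = 7/13
P(Y=1 | obs) = 2/63 / 13/189 = 6/13

P(Y = 0 | obs) = 7/13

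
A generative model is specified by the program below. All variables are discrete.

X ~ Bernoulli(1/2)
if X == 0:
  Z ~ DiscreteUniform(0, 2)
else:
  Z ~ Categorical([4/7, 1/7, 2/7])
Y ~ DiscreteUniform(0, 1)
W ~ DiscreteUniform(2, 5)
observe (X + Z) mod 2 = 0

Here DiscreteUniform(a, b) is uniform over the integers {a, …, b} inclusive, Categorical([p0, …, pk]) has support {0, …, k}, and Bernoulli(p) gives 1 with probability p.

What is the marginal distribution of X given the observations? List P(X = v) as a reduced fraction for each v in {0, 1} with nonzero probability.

Enumerate traces; 24 have nonzero weight after conditioning:
  (X=0, Z=0, Y=0, W=2) weight 1/48
  (X=0, Z=0, Y=0, W=3) weight 1/48
  (X=0, Z=0, Y=0, W=4) weight 1/48
  (X=0, Z=0, Y=0, W=5) weight 1/48
  (X=0, Z=0, Y=1, W=2) weight 1/48
  (X=0, Z=0, Y=1, W=3) weight 1/48
  (X=0, Z=0, Y=1, W=4) weight 1/48
  (X=0, Z=0, Y=1, W=5) weight 1/48
  (X=1, Z=1, Y=0, W=2) weight 1/112
  … 15 more
Group by X:
  weight(X=0) = 1/3
  weight(X=1) = 1/14
Total weight = 1/3 + 1/14 = 17/42
P(X=0 | obs) = 1/3 / 17/42 = 14/17
P(X=1 | obs) = 1/14 / 17/42 = 3/17

P(X=0) = 14/17, P(X=1) = 3/17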